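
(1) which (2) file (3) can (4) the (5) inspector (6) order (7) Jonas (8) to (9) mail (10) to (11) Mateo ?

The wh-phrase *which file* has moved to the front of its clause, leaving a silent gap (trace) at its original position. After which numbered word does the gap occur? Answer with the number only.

9

Pre-movement form: The inspector can order Jonas to mail which file to Mateo.
The filler 'which file' is interpreted as the direct object of 'mail'. Wh-movement fronts it, leaving a gap right after 'mail':
Which file can the inspector order Jonas to mail ___ to Mateo?
'mail' is word 9.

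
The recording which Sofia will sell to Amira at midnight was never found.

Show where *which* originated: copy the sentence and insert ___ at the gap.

The recording which Sofia will sell ___ to Amira at midnight was never found.

'which' is the direct object of 'sell'. The gap is right after 'sell'.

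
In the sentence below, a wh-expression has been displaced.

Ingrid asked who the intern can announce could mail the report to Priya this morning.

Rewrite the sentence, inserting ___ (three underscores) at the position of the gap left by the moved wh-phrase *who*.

Pre-movement form: The intern can announce who could mail the report to Priya this morning.
'who' functions as the subject of the clause embedded under 'announce'. The gap is right after 'announce'.

Ingrid asked who the intern can announce ___ could mail the report to Priya this morning.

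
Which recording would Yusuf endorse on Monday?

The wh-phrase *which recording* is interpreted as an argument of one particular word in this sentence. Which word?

endorse

Underlying clause: Yusuf would endorse which recording on Monday.
The filler 'which recording' is interpreted as the direct object of 'endorse'. Wh-movement fronts it, leaving a gap right after 'endorse':
Which recording would Yusuf endorse ___ on Monday?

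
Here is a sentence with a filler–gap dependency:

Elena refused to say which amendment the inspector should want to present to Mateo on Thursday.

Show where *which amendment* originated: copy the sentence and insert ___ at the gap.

In situ: The inspector should want to present which amendment to Mateo on Thursday.
The filler 'which amendment' is interpreted as the direct object of 'present'. The gap is right after 'present'.

Elena refused to say which amendment the inspector should want to present ___ to Mateo on Thursday.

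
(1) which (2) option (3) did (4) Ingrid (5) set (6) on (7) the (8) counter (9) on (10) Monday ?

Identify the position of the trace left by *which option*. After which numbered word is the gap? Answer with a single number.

Underlying clause: Ingrid did set which option on the counter on Monday.
The filler 'which option' is interpreted as the direct object of 'set'. It moves to the left edge, and the trace sits right after 'set':
Which option did Ingrid set ___ on the counter on Monday?
'set' is word 5.

5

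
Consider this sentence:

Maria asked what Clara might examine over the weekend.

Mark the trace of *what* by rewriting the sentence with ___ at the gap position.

Maria asked what Clara might examine ___ over the weekend.

Before movement: Clara might examine what over the weekend.
'what' functions as the direct object of 'examine'. The gap is right after 'examine'.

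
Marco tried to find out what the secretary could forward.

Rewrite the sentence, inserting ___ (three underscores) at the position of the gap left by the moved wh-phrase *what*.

Marco tried to find out what the secretary could forward ___.

Underlying clause: The secretary could forward what.
'what' functions as the direct object of 'forward'. The gap is right after 'forward'.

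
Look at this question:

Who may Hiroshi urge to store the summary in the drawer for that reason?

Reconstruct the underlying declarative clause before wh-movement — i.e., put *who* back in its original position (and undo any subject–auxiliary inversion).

Hiroshi may urge who to store the summary in the drawer for that reason.

The filler 'who' is interpreted as the direct object of 'urge'. Wh-movement fronts it, leaving a gap right after 'urge':
Who may Hiroshi urge ___ to store the summary in the drawer for that reason?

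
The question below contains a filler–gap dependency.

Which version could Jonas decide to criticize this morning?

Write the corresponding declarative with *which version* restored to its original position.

Jonas could decide to criticize which version this morning.

The filler 'which version' is interpreted as the direct object of 'criticize'. Wh-movement fronts it, leaving a gap right after 'criticize':
Which version could Jonas decide to criticize ___ this morning?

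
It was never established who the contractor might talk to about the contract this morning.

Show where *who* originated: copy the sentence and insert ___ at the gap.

It was never established who the contractor might talk to ___ about the contract this morning.

Pre-movement form: The contractor might talk to who about the contract this morning.
'who' is the object of the preposition 'to'. The gap is right after 'to'.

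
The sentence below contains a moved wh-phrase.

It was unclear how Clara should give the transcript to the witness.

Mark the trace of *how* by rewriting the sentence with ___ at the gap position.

Underlying clause: Clara should give the transcript to the witness how.
The filler 'how' is interpreted as the manner adjunct. The gap is right after 'witness'.

It was unclear how Clara should give the transcript to the witness ___.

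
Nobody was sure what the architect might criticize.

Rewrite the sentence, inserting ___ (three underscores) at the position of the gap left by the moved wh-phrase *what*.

Nobody was sure what the architect might criticize ___.

Underlying clause: The architect might criticize what.
'what' functions as the direct object of 'criticize'. The gap is right after 'criticize'.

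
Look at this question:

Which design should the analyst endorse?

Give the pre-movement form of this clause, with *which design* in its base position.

'which design' is the direct object of 'endorse'. Wh-movement fronts it, leaving a gap right after 'endorse':
Which design should the analyst endorse ___?

The analyst should endorse which design.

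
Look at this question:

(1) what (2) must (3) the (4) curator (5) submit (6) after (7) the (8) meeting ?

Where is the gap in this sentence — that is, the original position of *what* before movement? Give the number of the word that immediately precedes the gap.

5

In situ: The curator must submit what after the meeting.
The filler 'what' is interpreted as the direct object of 'submit'. Wh-movement fronts it, leaving a gap right after 'submit':
What must the curator submit ___ after the meeting?
'submit' is word 5.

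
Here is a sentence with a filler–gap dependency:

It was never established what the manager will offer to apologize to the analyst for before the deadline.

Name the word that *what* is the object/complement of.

Underlying clause: The manager will offer to apologize to the analyst for what before the deadline.
'what' functions as the object of the preposition 'for'. Fronting leaves a gap immediately after 'for':
It was never established what the manager will offer to apologize to the analyst for ___ before the deadline.

for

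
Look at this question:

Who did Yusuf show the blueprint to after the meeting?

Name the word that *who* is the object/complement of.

to

Pre-movement form: Yusuf did show the blueprint to who after the meeting.
The filler 'who' is interpreted as the object of the preposition 'to' (recipient of 'show'). Wh-movement fronts it, leaving a gap right after 'to':
Who did Yusuf show the blueprint to ___ after the meeting?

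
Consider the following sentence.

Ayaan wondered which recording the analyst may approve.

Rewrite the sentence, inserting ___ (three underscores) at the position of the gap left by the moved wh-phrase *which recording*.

Before movement: The analyst may approve which recording.
The filler 'which recording' is interpreted as the direct object of 'approve'. The gap is right after 'approve'.

Ayaan wondered which recording the analyst may approve ___.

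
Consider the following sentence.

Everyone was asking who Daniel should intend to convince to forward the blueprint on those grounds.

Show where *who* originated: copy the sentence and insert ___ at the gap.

Everyone was asking who Daniel should intend to convince ___ to forward the blueprint on those grounds.

Underlying clause: Daniel should intend to convince who to forward the blueprint on those grounds.
The filler 'who' is interpreted as the direct object of 'convince'. The gap is right after 'convince'.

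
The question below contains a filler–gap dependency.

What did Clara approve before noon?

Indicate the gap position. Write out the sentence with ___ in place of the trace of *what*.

What did Clara approve ___ before noon?

In situ: Clara did approve what before noon.
'what' is the direct object of 'approve'. The gap is right after 'approve'.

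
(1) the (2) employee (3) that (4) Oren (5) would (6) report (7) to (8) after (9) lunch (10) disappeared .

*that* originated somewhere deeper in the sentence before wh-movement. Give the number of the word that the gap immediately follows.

'that' is the object of the preposition 'to'. Fronting leaves a gap immediately after 'to':
The employee that Oren would report to ___ after lunch disappeared.
'to' is word 7.

7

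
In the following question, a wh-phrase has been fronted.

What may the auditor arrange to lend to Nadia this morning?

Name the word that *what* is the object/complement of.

lend

Before movement: The auditor may arrange to lend what to Nadia this morning.
'what' is the direct object of 'lend'. It moves to the left edge, and the trace sits right after 'lend':
What may the auditor arrange to lend ___ to Nadia this morning?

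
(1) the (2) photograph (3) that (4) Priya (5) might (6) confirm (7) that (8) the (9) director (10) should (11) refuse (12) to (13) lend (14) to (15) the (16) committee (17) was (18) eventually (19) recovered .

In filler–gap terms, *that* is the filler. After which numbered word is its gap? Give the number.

13

The filler 'that' is interpreted as the direct object of 'lend'. It moves to the left edge, and the trace sits right after 'lend':
The photograph that Priya might confirm that the director should refuse to lend ___ to the committee was eventually recovered.
'lend' is word 13.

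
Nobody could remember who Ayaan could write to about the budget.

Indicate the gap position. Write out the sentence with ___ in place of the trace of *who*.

Nobody could remember who Ayaan could write to ___ about the budget.

Pre-movement form: Ayaan could write to who about the budget.
'who' is the object of the preposition 'to'. The gap is right after 'to'.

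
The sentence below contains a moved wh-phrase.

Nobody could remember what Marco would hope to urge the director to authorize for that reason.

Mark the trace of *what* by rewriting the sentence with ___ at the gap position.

Nobody could remember what Marco would hope to urge the director to authorize ___ for that reason.

Pre-movement form: Marco would hope to urge the director to authorize what for that reason.
The filler 'what' is interpreted as the direct object of 'authorize'. The gap is right after 'authorize'.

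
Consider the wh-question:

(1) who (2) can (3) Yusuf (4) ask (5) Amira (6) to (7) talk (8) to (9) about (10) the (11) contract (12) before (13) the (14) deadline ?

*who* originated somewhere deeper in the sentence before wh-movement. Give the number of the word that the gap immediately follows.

Underlying clause: Yusuf can ask Amira to talk to who about the contract before the deadline.
The filler 'who' is interpreted as the object of the preposition 'to'. Fronting leaves a gap immediately after 'to':
Who can Yusuf ask Amira to talk to ___ about the contract before the deadline?
'to' is word 8.

8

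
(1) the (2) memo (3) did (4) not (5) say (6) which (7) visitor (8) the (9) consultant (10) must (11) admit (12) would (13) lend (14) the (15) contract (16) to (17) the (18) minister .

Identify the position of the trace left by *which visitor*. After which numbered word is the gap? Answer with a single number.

11

Underlying clause: The consultant must admit which visitor would lend the contract to the minister.
'which visitor' functions as the subject of the clause embedded under 'admit'. Fronting leaves a gap immediately after 'admit':
The memo did not say which visitor the consultant must admit ___ would lend the contract to the minister.
'admit' is word 11.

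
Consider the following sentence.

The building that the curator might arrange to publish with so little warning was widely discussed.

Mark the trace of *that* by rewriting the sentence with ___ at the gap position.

'that' functions as the direct object of 'publish'. The gap is right after 'publish'.

The building that the curator might arrange to publish ___ with so little warning was widely discussed.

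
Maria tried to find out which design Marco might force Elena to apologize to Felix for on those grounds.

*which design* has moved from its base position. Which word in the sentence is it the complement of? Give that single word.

for

In situ: Marco might force Elena to apologize to Felix for which design on those grounds.
The filler 'which design' is interpreted as the object of the preposition 'for'. It moves to the left edge, and the trace sits right after 'for':
Maria tried to find out which design Marco might force Elena to apologize to Felix for ___ on those grounds.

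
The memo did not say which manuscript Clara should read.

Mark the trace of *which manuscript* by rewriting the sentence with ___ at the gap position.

The memo did not say which manuscript Clara should read ___.

Underlying clause: Clara should read which manuscript.
The filler 'which manuscript' is interpreted as the direct object of 'read'. The gap is right after 'read'.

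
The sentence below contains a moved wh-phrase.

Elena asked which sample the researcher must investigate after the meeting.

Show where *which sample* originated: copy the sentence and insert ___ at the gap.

Elena asked which sample the researcher must investigate ___ after the meeting.

Pre-movement form: The researcher must investigate which sample after the meeting.
'which sample' is the direct object of 'investigate'. The gap is right after 'investigate'.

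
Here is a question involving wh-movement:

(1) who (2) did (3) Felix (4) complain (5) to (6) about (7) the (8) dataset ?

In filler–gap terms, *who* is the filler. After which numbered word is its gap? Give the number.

Pre-movement form: Felix did complain to who about the dataset.
The filler 'who' is interpreted as the object of the preposition 'to'. Fronting leaves a gap immediately after 'to':
Who did Felix complain to ___ about the dataset?
'to' is word 5.

5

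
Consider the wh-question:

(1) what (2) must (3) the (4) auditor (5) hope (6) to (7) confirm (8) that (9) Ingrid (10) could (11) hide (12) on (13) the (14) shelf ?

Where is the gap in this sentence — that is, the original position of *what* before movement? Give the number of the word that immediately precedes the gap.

11

Underlying clause: The auditor must hope to confirm that Ingrid could hide what on the shelf.
'what' is the direct object of 'hide'. It moves to the left edge, and the trace sits right after 'hide':
What must the auditor hope to confirm that Ingrid could hide ___ on the shelf?
'hide' is word 11.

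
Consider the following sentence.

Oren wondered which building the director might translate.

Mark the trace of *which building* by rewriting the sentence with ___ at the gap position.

Underlying clause: The director might translate which building.
The filler 'which building' is interpreted as the direct object of 'translate'. The gap is right after 'translate'.

Oren wondered which building the director might translate ___.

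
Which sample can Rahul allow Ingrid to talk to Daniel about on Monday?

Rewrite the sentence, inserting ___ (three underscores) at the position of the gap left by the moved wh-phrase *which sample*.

Which sample can Rahul allow Ingrid to talk to Daniel about ___ on Monday?

Before movement: Rahul can allow Ingrid to talk to Daniel about which sample on Monday.
'which sample' is the object of the preposition 'about'. The gap is right after 'about'.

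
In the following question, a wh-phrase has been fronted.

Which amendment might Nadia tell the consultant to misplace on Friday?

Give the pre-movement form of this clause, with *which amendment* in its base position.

The filler 'which amendment' is interpreted as the direct object of 'misplace'. Fronting leaves a gap immediately after 'misplace':
Which amendment might Nadia tell the consultant to misplace ___ on Friday?

Nadia might tell the consultant to misplace which amendment on Friday.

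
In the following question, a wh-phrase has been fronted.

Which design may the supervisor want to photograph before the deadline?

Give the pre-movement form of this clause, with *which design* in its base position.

'which design' functions as the direct object of 'photograph'. It moves to the left edge, and the trace sits right after 'photograph':
Which design may the supervisor want to photograph ___ before the deadline?

The supervisor may want to photograph which design before the deadline.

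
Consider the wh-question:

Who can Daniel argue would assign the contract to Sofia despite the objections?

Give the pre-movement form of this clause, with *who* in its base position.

Daniel can argue who would assign the contract to Sofia despite the objections.

'who' functions as the subject of the clause embedded under 'argue'. Fronting leaves a gap immediately after 'argue':
Who can Daniel argue ___ would assign the contract to Sofia despite the objections?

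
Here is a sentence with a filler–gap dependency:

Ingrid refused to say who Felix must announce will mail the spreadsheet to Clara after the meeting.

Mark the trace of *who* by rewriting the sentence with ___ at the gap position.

Ingrid refused to say who Felix must announce ___ will mail the spreadsheet to Clara after the meeting.

In situ: Felix must announce who will mail the spreadsheet to Clara after the meeting.
'who' functions as the subject of the clause embedded under 'announce'. The gap is right after 'announce'.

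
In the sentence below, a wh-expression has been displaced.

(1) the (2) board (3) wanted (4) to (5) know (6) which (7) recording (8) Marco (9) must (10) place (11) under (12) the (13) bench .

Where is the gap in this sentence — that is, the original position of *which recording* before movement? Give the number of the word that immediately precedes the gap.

10

Pre-movement form: Marco must place which recording under the bench.
The filler 'which recording' is interpreted as the direct object of 'place'. Wh-movement fronts it, leaving a gap right after 'place':
The board wanted to know which recording Marco must place ___ under the bench.
'place' is word 10.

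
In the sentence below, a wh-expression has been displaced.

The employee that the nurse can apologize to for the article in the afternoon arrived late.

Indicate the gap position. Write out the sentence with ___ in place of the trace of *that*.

The employee that the nurse can apologize to ___ for the article in the afternoon arrived late.

'that' is the object of the preposition 'to'. The gap is right after 'to'.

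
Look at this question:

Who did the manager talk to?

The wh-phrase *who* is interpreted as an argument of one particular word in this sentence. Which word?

Pre-movement form: The manager did talk to who.
'who' is the object of the preposition 'to'. Wh-movement fronts it, leaving a gap right after 'to':
Who did the manager talk to ___?

to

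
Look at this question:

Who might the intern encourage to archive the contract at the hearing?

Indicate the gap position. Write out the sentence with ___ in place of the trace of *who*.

Who might the intern encourage ___ to archive the contract at the hearing?

Pre-movement form: The intern might encourage who to archive the contract at the hearing.
'who' is the direct object of 'encourage'. The gap is right after 'encourage'.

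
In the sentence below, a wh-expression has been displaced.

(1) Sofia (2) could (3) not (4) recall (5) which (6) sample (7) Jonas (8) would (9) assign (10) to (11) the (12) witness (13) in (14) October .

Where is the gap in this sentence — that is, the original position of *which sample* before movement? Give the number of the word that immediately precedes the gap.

Underlying clause: Jonas would assign which sample to the witness in October.
The filler 'which sample' is interpreted as the direct object of 'assign'. It moves to the left edge, and the trace sits right after 'assign':
Sofia could not recall which sample Jonas would assign ___ to the witness in October.
'assign' is word 9.

9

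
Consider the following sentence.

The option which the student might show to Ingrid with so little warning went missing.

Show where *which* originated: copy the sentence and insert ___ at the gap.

The filler 'which' is interpreted as the direct object of 'show'. The gap is right after 'show'.

The option which the student might show ___ to Ingrid with so little warning went missing.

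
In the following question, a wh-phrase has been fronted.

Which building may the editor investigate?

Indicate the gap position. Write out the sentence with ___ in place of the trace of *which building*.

Which building may the editor investigate ___?

In situ: The editor may investigate which building.
The filler 'which building' is interpreted as the direct object of 'investigate'. The gap is right after 'investigate'.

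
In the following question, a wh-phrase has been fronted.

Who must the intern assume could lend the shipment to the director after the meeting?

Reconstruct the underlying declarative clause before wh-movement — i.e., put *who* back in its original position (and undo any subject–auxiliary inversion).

The intern must assume who could lend the shipment to the director after the meeting.

The filler 'who' is interpreted as the subject of the clause embedded under 'assume'. Wh-movement fronts it, leaving a gap right after 'assume':
Who must the intern assume ___ could lend the shipment to the director after the meeting?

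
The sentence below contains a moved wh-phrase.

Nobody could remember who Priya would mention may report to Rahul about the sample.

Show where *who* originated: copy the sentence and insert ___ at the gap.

Nobody could remember who Priya would mention ___ may report to Rahul about the sample.

In situ: Priya would mention who may report to Rahul about the sample.
The filler 'who' is interpreted as the subject of the clause embedded under 'mention'. The gap is right after 'mention'.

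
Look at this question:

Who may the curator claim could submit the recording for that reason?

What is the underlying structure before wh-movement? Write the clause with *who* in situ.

'who' functions as the subject of the clause embedded under 'claim'. Fronting leaves a gap immediately after 'claim':
Who may the curator claim ___ could submit the recording for that reason?

The curator may claim who could submit the recording for that reason.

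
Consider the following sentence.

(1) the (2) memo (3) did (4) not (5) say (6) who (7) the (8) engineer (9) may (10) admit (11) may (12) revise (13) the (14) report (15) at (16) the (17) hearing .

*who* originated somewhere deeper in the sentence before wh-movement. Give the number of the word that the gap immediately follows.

10

Underlying clause: The engineer may admit who may revise the report at the hearing.
'who' is the subject of the clause embedded under 'admit'. Fronting leaves a gap immediately after 'admit':
The memo did not say who the engineer may admit ___ may revise the report at the hearing.
'admit' is word 10.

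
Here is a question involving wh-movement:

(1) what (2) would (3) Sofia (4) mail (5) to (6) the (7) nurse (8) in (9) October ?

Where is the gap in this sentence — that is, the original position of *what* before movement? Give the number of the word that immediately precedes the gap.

4

Underlying clause: Sofia would mail what to the nurse in October.
'what' is the direct object of 'mail'. Wh-movement fronts it, leaving a gap right after 'mail':
What would Sofia mail ___ to the nurse in October?
'mail' is word 4.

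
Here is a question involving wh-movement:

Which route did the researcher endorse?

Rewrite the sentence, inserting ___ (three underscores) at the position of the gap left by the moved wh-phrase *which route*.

Pre-movement form: The researcher did endorse which route.
'which route' functions as the direct object of 'endorse'. The gap is right after 'endorse'.

Which route did the researcher endorse ___?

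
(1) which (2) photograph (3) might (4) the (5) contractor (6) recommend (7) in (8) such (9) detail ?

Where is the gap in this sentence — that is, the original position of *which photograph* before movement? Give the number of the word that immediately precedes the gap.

6

Pre-movement form: The contractor might recommend which photograph in such detail.
'which photograph' is the direct object of 'recommend'. Fronting leaves a gap immediately after 'recommend':
Which photograph might the contractor recommend ___ in such detail?
'recommend' is word 6.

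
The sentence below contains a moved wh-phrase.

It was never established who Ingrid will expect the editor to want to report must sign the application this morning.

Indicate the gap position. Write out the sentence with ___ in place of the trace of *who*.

It was never established who Ingrid will expect the editor to want to report ___ must sign the application this morning.

Before movement: Ingrid will expect the editor to want to report who must sign the application this morning.
The filler 'who' is interpreted as the subject of the clause embedded under 'report'. The gap is right after 'report'.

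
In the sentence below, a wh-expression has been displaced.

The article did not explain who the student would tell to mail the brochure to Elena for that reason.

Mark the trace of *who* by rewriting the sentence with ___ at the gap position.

In situ: The student would tell who to mail the brochure to Elena for that reason.
The filler 'who' is interpreted as the direct object of 'tell'. The gap is right after 'tell'.

The article did not explain who the student would tell ___ to mail the brochure to Elena for that reason.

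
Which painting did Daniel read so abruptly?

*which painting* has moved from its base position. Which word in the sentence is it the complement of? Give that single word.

read

In situ: Daniel did read which painting so abruptly.
'which painting' is the direct object of 'read'. It moves to the left edge, and the trace sits right after 'read':
Which painting did Daniel read ___ so abruptly?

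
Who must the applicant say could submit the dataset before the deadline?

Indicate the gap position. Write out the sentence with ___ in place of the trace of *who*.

Who must the applicant say ___ could submit the dataset before the deadline?

In situ: The applicant must say who could submit the dataset before the deadline.
'who' is the subject of the clause embedded under 'say'. The gap is right after 'say'.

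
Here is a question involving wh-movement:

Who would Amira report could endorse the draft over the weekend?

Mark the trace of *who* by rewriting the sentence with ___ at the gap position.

Who would Amira report ___ could endorse the draft over the weekend?

Before movement: Amira would report who could endorse the draft over the weekend.
'who' is the subject of the clause embedded under 'report'. The gap is right after 'report'.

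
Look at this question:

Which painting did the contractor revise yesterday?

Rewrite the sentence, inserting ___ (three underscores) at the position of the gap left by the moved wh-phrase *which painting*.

Which painting did the contractor revise ___ yesterday?

Pre-movement form: The contractor did revise which painting yesterday.
The filler 'which painting' is interpreted as the direct object of 'revise'. The gap is right after 'revise'.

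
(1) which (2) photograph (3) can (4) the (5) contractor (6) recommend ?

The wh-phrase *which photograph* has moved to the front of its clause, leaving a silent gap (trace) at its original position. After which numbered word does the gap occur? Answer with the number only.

6

Pre-movement form: The contractor can recommend which photograph.
'which photograph' functions as the direct object of 'recommend'. Fronting leaves a gap immediately after 'recommend':
Which photograph can the contractor recommend ___?
'recommend' is word 6.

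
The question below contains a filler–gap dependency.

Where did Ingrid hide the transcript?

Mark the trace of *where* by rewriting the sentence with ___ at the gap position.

Underlying clause: Ingrid did hide the transcript where.
The filler 'where' is interpreted as the locative complement of 'hide'. The gap is right after 'transcript'.

Where did Ingrid hide the transcript ___?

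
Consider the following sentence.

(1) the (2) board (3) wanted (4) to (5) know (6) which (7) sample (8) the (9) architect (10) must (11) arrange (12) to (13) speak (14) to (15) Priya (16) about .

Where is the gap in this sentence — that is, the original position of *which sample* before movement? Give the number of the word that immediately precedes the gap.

Before movement: The architect must arrange to speak to Priya about which sample.
'which sample' functions as the object of the preposition 'about'. It moves to the left edge, and the trace sits right after 'about':
The board wanted to know which sample the architect must arrange to speak to Priya about ___.
'about' is word 16.

16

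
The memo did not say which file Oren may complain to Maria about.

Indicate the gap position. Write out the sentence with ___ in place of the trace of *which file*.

The memo did not say which file Oren may complain to Maria about ___.

Underlying clause: Oren may complain to Maria about which file.
'which file' functions as the object of the preposition 'about'. The gap is right after 'about'.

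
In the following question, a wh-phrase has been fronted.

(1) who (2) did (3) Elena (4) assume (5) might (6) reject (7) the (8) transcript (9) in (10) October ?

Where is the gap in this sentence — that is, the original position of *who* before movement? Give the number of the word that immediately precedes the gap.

Underlying clause: Elena did assume who might reject the transcript in October.
'who' is the subject of the clause embedded under 'assume'. Fronting leaves a gap immediately after 'assume':
Who did Elena assume ___ might reject the transcript in October?
'assume' is word 4.

4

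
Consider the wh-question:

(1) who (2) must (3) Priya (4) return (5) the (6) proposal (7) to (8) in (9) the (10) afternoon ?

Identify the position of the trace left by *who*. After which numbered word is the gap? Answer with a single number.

Before movement: Priya must return the proposal to who in the afternoon.
The filler 'who' is interpreted as the object of the preposition 'to' (recipient of 'return'). Fronting leaves a gap immediately after 'to':
Who must Priya return the proposal to ___ in the afternoon?
'to' is word 7.

7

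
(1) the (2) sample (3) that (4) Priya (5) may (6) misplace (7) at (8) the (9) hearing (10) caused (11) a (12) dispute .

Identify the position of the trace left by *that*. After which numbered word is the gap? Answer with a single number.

'that' functions as the direct object of 'misplace'. Wh-movement fronts it, leaving a gap right after 'misplace':
The sample that Priya may misplace ___ at the hearing caused a dispute.
'misplace' is word 6.

6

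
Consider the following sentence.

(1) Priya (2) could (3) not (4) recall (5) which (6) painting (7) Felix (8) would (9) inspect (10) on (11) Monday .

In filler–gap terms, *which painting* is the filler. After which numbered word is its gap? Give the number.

In situ: Felix would inspect which painting on Monday.
The filler 'which painting' is interpreted as the direct object of 'inspect'. Wh-movement fronts it, leaving a gap right after 'inspect':
Priya could not recall which painting Felix would inspect ___ on Monday.
'inspect' is word 9.

9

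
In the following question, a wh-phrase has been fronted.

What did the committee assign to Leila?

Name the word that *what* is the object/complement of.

In situ: The committee did assign what to Leila.
'what' is the direct object of 'assign'. Fronting leaves a gap immediately after 'assign':
What did the committee assign ___ to Leila?

assign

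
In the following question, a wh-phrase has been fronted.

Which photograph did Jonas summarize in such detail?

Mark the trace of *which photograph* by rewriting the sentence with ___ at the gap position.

Before movement: Jonas did summarize which photograph in such detail.
The filler 'which photograph' is interpreted as the direct object of 'summarize'. The gap is right after 'summarize'.

Which photograph did Jonas summarize ___ in such detail?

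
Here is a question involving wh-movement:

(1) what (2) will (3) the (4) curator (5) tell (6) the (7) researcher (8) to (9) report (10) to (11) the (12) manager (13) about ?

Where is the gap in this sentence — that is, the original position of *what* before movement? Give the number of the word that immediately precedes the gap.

Underlying clause: The curator will tell the researcher to report to the manager about what.
The filler 'what' is interpreted as the object of the preposition 'about'. It moves to the left edge, and the trace sits right after 'about':
What will the curator tell the researcher to report to the manager about ___?
'about' is word 13.

13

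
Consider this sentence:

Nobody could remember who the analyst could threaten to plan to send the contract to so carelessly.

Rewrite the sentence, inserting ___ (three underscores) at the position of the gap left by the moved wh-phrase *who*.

Nobody could remember who the analyst could threaten to plan to send the contract to ___ so carelessly.

Before movement: The analyst could threaten to plan to send the contract to who so carelessly.
'who' functions as the object of the preposition 'to' (recipient of 'send'). The gap is right after 'to'.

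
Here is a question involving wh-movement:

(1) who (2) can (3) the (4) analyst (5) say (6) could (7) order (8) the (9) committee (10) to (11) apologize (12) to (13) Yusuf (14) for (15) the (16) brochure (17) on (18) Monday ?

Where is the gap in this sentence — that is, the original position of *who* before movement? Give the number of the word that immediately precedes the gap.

5

Before movement: The analyst can say who could order the committee to apologize to Yusuf for the brochure on Monday.
'who' functions as the subject of the clause embedded under 'say'. Wh-movement fronts it, leaving a gap right after 'say':
Who can the analyst say ___ could order the committee to apologize to Yusuf for the brochure on Monday?
'say' is word 5.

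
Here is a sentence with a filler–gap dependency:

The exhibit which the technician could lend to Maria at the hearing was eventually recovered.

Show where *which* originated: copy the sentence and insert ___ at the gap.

The filler 'which' is interpreted as the direct object of 'lend'. The gap is right after 'lend'.

The exhibit which the technician could lend ___ to Maria at the hearing was eventually recovered.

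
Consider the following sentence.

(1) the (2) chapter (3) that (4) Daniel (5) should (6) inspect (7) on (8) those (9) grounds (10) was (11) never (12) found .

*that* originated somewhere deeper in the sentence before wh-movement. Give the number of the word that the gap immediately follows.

The filler 'that' is interpreted as the direct object of 'inspect'. Fronting leaves a gap immediately after 'inspect':
The chapter that Daniel should inspect ___ on those grounds was never found.
'inspect' is word 6.

6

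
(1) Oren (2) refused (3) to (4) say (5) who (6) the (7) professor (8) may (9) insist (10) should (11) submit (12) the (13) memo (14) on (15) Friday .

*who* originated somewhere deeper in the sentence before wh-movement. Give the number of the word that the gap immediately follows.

9

Pre-movement form: The professor may insist who should submit the memo on Friday.
'who' is the subject of the clause embedded under 'insist'. It moves to the left edge, and the trace sits right after 'insist':
Oren refused to say who the professor may insist ___ should submit the memo on Friday.
'insist' is word 9.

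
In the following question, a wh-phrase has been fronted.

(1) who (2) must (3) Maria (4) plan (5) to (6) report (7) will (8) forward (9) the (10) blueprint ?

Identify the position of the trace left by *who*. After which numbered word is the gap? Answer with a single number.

6

Underlying clause: Maria must plan to report who will forward the blueprint.
'who' is the subject of the clause embedded under 'report'. Fronting leaves a gap immediately after 'report':
Who must Maria plan to report ___ will forward the blueprint?
'report' is word 6.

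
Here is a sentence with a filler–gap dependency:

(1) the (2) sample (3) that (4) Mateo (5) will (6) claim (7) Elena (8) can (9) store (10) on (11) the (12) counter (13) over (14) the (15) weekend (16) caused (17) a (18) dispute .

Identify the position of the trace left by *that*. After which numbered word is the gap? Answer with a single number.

'that' is the direct object of 'store'. It moves to the left edge, and the trace sits right after 'store':
The sample that Mateo will claim Elena can store ___ on the counter over the weekend caused a dispute.
'store' is word 9.

9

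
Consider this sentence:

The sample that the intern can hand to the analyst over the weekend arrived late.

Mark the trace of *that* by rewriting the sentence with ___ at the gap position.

The sample that the intern can hand ___ to the analyst over the weekend arrived late.

'that' functions as the direct object of 'hand'. The gap is right after 'hand'.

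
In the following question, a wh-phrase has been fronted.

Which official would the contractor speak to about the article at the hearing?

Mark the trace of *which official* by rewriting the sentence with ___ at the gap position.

Which official would the contractor speak to ___ about the article at the hearing?

Underlying clause: The contractor would speak to which official about the article at the hearing.
The filler 'which official' is interpreted as the object of the preposition 'to'. The gap is right after 'to'.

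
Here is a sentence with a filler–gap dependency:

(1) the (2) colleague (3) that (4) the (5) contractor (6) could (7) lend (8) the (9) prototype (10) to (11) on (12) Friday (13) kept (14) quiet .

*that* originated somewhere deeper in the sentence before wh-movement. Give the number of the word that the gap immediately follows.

10

The filler 'that' is interpreted as the object of the preposition 'to' (recipient of 'lend'). Wh-movement fronts it, leaving a gap right after 'to':
The colleague that the contractor could lend the prototype to ___ on Friday kept quiet.
'to' is word 10.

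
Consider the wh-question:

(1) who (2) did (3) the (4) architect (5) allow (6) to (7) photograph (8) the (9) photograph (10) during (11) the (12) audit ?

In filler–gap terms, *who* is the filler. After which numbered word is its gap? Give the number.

Underlying clause: The architect did allow who to photograph the photograph during the audit.
'who' is the direct object of 'allow'. Fronting leaves a gap immediately after 'allow':
Who did the architect allow ___ to photograph the photograph during the audit?
'allow' is word 5.

5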